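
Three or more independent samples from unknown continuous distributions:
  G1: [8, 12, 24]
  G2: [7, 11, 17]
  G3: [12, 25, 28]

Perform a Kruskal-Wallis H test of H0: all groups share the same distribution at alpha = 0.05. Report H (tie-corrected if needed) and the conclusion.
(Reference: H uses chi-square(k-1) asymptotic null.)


Step 1: Combine all N = 9 observations and assign midranks.
sorted (value, group, rank): (7,G2,1), (8,G1,2), (11,G2,3), (12,G1,4.5), (12,G3,4.5), (17,G2,6), (24,G1,7), (25,G3,8), (28,G3,9)
Step 2: Sum ranks within each group.
R_1 = 13.5 (n_1 = 3)
R_2 = 10 (n_2 = 3)
R_3 = 21.5 (n_3 = 3)
Step 3: H = 12/(N(N+1)) * sum(R_i^2/n_i) - 3(N+1)
     = 12/(9*10) * (13.5^2/3 + 10^2/3 + 21.5^2/3) - 3*10
     = 0.133333 * 248.167 - 30
     = 3.088889.
Step 4: Ties present; correction factor C = 1 - 6/(9^3 - 9) = 0.991667. Corrected H = 3.088889 / 0.991667 = 3.114846.
Step 5: Under H0, H ~ chi^2(2); p-value = 0.210678.
Step 6: alpha = 0.05. fail to reject H0.

H = 3.1148, df = 2, p = 0.210678, fail to reject H0.


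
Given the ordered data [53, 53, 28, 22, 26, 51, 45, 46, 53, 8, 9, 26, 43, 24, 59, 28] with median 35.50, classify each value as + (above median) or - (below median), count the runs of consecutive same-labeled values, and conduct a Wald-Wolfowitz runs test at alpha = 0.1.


Step 1: Compute median = 35.50; label A = above, B = below.
Labels in order: AABBBAAAABBBABAB  (n_A = 8, n_B = 8)
Step 2: Count runs R = 8.
Step 3: Under H0 (random ordering), E[R] = 2*n_A*n_B/(n_A+n_B) + 1 = 2*8*8/16 + 1 = 9.0000.
        Var[R] = 2*n_A*n_B*(2*n_A*n_B - n_A - n_B) / ((n_A+n_B)^2 * (n_A+n_B-1)) = 14336/3840 = 3.7333.
        SD[R] = 1.9322.
Step 4: Continuity-corrected z = (R + 0.5 - E[R]) / SD[R] = (8 + 0.5 - 9.0000) / 1.9322 = -0.2588.
Step 5: Two-sided p-value via normal approximation = 2*(1 - Phi(|z|)) = 0.795809.
Step 6: alpha = 0.1. fail to reject H0.

R = 8, z = -0.2588, p = 0.795809, fail to reject H0.


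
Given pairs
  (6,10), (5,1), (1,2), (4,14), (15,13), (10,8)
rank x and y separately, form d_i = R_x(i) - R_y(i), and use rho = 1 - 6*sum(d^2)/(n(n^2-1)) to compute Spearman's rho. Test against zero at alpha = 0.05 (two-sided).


Step 1: Rank x and y separately (midranks; no ties here).
rank(x): 6->4, 5->3, 1->1, 4->2, 15->6, 10->5
rank(y): 10->4, 1->1, 2->2, 14->6, 13->5, 8->3
Step 2: d_i = R_x(i) - R_y(i); compute d_i^2.
  (4-4)^2=0, (3-1)^2=4, (1-2)^2=1, (2-6)^2=16, (6-5)^2=1, (5-3)^2=4
sum(d^2) = 26.
Step 3: rho = 1 - 6*26 / (6*(6^2 - 1)) = 1 - 156/210 = 0.257143.
Step 4: Under H0, t = rho * sqrt((n-2)/(1-rho^2)) = 0.5322 ~ t(4).
Step 5: Two-sided p-value from the t-distribution with 4 df = 0.622787.
Step 6: alpha = 0.05. fail to reject H0.

rho = 0.2571, p = 0.622787, fail to reject H0 at alpha = 0.05.


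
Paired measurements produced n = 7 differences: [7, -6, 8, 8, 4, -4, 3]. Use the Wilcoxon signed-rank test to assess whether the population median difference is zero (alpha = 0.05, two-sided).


Step 1: Drop any zero differences (none here) and take |d_i|.
|d| = [7, 6, 8, 8, 4, 4, 3]
Step 2: Midrank |d_i| (ties get averaged ranks).
ranks: |7|->5, |6|->4, |8|->6.5, |8|->6.5, |4|->2.5, |4|->2.5, |3|->1
Step 3: Attach original signs; sum ranks with positive sign and with negative sign.
W+ = 5 + 6.5 + 6.5 + 2.5 + 1 = 21.5
W- = 4 + 2.5 = 6.5
(Check: W+ + W- = 28 should equal n(n+1)/2 = 28.)
Step 4: Test statistic W = min(W+, W-) = 6.5.
Step 5: Ties in |d|, so use the tie-corrected normal approximation.
        E[W] = n(n+1)/4 = 7*8/4 = 14.
        Tie groups: |d|=4 (t=2), |d|=8 (t=2); sum(t^3 - t) = 12.
        Var[W] = n(n+1)(2n+1)/24 - sum(t^3-t)/48 = 840/24 - 12/48 = 34.75.
        z = (W - E[W]) / sqrt(Var[W]) = (6.5 - 14) / 5.8949 = -1.2723.
        Two-sided p = 2*Phi(z) = 0.203272.
Step 6: alpha = 0.05. fail to reject H0.

W+ = 21.5, W- = 6.5, W = min = 6.5, p = 0.203272, fail to reject H0.


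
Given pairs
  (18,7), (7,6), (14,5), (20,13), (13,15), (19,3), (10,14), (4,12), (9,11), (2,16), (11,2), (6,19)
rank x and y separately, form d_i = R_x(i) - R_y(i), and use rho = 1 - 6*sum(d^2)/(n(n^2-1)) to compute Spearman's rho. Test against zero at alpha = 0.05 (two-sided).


Step 1: Rank x and y separately (midranks; no ties here).
rank(x): 18->10, 7->4, 14->9, 20->12, 13->8, 19->11, 10->6, 4->2, 9->5, 2->1, 11->7, 6->3
rank(y): 7->5, 6->4, 5->3, 13->8, 15->10, 3->2, 14->9, 12->7, 11->6, 16->11, 2->1, 19->12
Step 2: d_i = R_x(i) - R_y(i); compute d_i^2.
  (10-5)^2=25, (4-4)^2=0, (9-3)^2=36, (12-8)^2=16, (8-10)^2=4, (11-2)^2=81, (6-9)^2=9, (2-7)^2=25, (5-6)^2=1, (1-11)^2=100, (7-1)^2=36, (3-12)^2=81
sum(d^2) = 414.
Step 3: rho = 1 - 6*414 / (12*(12^2 - 1)) = 1 - 2484/1716 = -0.447552.
Step 4: Under H0, t = rho * sqrt((n-2)/(1-rho^2)) = -1.5826 ~ t(10).
Step 5: Two-sided p-value from the t-distribution with 10 df = 0.144586.
Step 6: alpha = 0.05. fail to reject H0.

rho = -0.4476, p = 0.144586, fail to reject H0 at alpha = 0.05.


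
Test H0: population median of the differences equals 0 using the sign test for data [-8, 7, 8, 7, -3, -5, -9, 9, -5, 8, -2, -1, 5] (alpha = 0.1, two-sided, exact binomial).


Step 1: Discard zero differences. Original n = 13; n_eff = number of nonzero differences = 13.
Nonzero differences (with sign): -8, +7, +8, +7, -3, -5, -9, +9, -5, +8, -2, -1, +5
Step 2: Count signs: positive = 6, negative = 7.
Step 3: Under H0: P(positive) = 0.5, so the number of positives S ~ Bin(13, 0.5).
Step 4: Two-sided exact p-value = sum of Bin(13,0.5) probabilities at or below the observed probability = 1.000000.
Step 5: alpha = 0.1. fail to reject H0.

n_eff = 13, pos = 6, neg = 7, p = 1.000000, fail to reject H0.


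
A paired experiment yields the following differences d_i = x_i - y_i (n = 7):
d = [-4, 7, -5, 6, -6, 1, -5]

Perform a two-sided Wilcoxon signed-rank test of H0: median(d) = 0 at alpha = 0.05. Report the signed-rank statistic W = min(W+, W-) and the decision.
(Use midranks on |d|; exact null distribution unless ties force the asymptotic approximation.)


Step 1: Drop any zero differences (none here) and take |d_i|.
|d| = [4, 7, 5, 6, 6, 1, 5]
Step 2: Midrank |d_i| (ties get averaged ranks).
ranks: |4|->2, |7|->7, |5|->3.5, |6|->5.5, |6|->5.5, |1|->1, |5|->3.5
Step 3: Attach original signs; sum ranks with positive sign and with negative sign.
W+ = 7 + 5.5 + 1 = 13.5
W- = 2 + 3.5 + 5.5 + 3.5 = 14.5
(Check: W+ + W- = 28 should equal n(n+1)/2 = 28.)
Step 4: Test statistic W = min(W+, W-) = 13.5.
Step 5: Ties in |d|, so use the tie-corrected normal approximation.
        E[W] = n(n+1)/4 = 7*8/4 = 14.
        Tie groups: |d|=5 (t=2), |d|=6 (t=2); sum(t^3 - t) = 12.
        Var[W] = n(n+1)(2n+1)/24 - sum(t^3-t)/48 = 840/24 - 12/48 = 34.75.
        z = (W - E[W]) / sqrt(Var[W]) = (13.5 - 14) / 5.8949 = -0.0848.
        Two-sided p = 2*Phi(z) = 0.932405.
Step 6: alpha = 0.05. fail to reject H0.

W+ = 13.5, W- = 14.5, W = min = 13.5, p = 0.932405, fail to reject H0.


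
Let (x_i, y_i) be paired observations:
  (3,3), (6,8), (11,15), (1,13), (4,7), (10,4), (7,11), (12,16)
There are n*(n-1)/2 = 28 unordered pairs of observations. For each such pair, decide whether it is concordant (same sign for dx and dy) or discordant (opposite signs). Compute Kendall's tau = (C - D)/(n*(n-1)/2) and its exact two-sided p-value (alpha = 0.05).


Step 1: Enumerate the 28 unordered pairs (i,j) with i<j and classify each by sign(x_j-x_i) * sign(y_j-y_i).
  (1,2):dx=+3,dy=+5->C; (1,3):dx=+8,dy=+12->C; (1,4):dx=-2,dy=+10->D; (1,5):dx=+1,dy=+4->C
  (1,6):dx=+7,dy=+1->C; (1,7):dx=+4,dy=+8->C; (1,8):dx=+9,dy=+13->C; (2,3):dx=+5,dy=+7->C
  (2,4):dx=-5,dy=+5->D; (2,5):dx=-2,dy=-1->C; (2,6):dx=+4,dy=-4->D; (2,7):dx=+1,dy=+3->C
  (2,8):dx=+6,dy=+8->C; (3,4):dx=-10,dy=-2->C; (3,5):dx=-7,dy=-8->C; (3,6):dx=-1,dy=-11->C
  (3,7):dx=-4,dy=-4->C; (3,8):dx=+1,dy=+1->C; (4,5):dx=+3,dy=-6->D; (4,6):dx=+9,dy=-9->D
  (4,7):dx=+6,dy=-2->D; (4,8):dx=+11,dy=+3->C; (5,6):dx=+6,dy=-3->D; (5,7):dx=+3,dy=+4->C
  (5,8):dx=+8,dy=+9->C; (6,7):dx=-3,dy=+7->D; (6,8):dx=+2,dy=+12->C; (7,8):dx=+5,dy=+5->C
Step 2: C = 20, D = 8, total pairs = 28.
Step 3: tau = (C - D)/(n(n-1)/2) = (20 - 8)/28 = 0.428571.
Step 4: Exact two-sided p-value (enumerate n! = 40320 permutations of y under H0): p = 0.178869.
Step 5: alpha = 0.05. fail to reject H0.

tau_b = 0.4286 (C=20, D=8), p = 0.178869, fail to reject H0.


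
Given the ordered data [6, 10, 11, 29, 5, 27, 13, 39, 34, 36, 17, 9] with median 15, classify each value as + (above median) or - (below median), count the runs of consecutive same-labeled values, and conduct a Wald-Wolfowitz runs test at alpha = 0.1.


Step 1: Compute median = 15; label A = above, B = below.
Labels in order: BBBABABAAAAB  (n_A = 6, n_B = 6)
Step 2: Count runs R = 7.
Step 3: Under H0 (random ordering), E[R] = 2*n_A*n_B/(n_A+n_B) + 1 = 2*6*6/12 + 1 = 7.0000.
        Var[R] = 2*n_A*n_B*(2*n_A*n_B - n_A - n_B) / ((n_A+n_B)^2 * (n_A+n_B-1)) = 4320/1584 = 2.7273.
        SD[R] = 1.6514.
Step 4: R = E[R], so z = 0 with no continuity correction.
Step 5: Two-sided p-value via normal approximation = 2*(1 - Phi(|z|)) = 1.000000.
Step 6: alpha = 0.1. fail to reject H0.

R = 7, z = 0.0000, p = 1.000000, fail to reject H0.


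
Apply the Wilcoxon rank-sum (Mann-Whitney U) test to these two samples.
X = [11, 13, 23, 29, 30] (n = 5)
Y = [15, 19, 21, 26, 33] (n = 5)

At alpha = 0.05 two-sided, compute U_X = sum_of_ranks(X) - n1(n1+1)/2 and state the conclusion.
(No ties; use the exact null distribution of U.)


Step 1: Combine and sort all 10 observations; assign midranks.
sorted (value, group): (11,X), (13,X), (15,Y), (19,Y), (21,Y), (23,X), (26,Y), (29,X), (30,X), (33,Y)
ranks: 11->1, 13->2, 15->3, 19->4, 21->5, 23->6, 26->7, 29->8, 30->9, 33->10
Step 2: Rank sum for X: R1 = 1 + 2 + 6 + 8 + 9 = 26.
Step 3: U_X = R1 - n1(n1+1)/2 = 26 - 5*6/2 = 26 - 15 = 11.
       U_Y = n1*n2 - U_X = 25 - 11 = 14.
Step 4: No ties, so the exact null distribution of U (based on enumerating the C(10,5) = 252 equally likely rank assignments) gives the two-sided p-value.
Step 5: p-value = 0.841270; compare to alpha = 0.05. fail to reject H0.

U_X = 11, p = 0.841270, fail to reject H0 at alpha = 0.05.


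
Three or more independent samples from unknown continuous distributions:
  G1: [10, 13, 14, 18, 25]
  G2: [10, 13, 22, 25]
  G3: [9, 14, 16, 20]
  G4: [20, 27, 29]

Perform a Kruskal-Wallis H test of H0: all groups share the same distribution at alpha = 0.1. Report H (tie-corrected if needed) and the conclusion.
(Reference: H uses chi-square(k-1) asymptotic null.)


Step 1: Combine all N = 16 observations and assign midranks.
sorted (value, group, rank): (9,G3,1), (10,G1,2.5), (10,G2,2.5), (13,G1,4.5), (13,G2,4.5), (14,G1,6.5), (14,G3,6.5), (16,G3,8), (18,G1,9), (20,G3,10.5), (20,G4,10.5), (22,G2,12), (25,G1,13.5), (25,G2,13.5), (27,G4,15), (29,G4,16)
Step 2: Sum ranks within each group.
R_1 = 36 (n_1 = 5)
R_2 = 32.5 (n_2 = 4)
R_3 = 26 (n_3 = 4)
R_4 = 41.5 (n_4 = 3)
Step 3: H = 12/(N(N+1)) * sum(R_i^2/n_i) - 3(N+1)
     = 12/(16*17) * (36^2/5 + 32.5^2/4 + 26^2/4 + 41.5^2/3) - 3*17
     = 0.044118 * 1266.35 - 51
     = 4.868199.
Step 4: Ties present; correction factor C = 1 - 30/(16^3 - 16) = 0.992647. Corrected H = 4.868199 / 0.992647 = 4.904259.
Step 5: Under H0, H ~ chi^2(3); p-value = 0.178943.
Step 6: alpha = 0.1. fail to reject H0.

H = 4.9043, df = 3, p = 0.178943, fail to reject H0.


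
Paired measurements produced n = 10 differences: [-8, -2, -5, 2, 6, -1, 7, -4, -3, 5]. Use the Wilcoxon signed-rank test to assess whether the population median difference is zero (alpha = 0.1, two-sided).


Step 1: Drop any zero differences (none here) and take |d_i|.
|d| = [8, 2, 5, 2, 6, 1, 7, 4, 3, 5]
Step 2: Midrank |d_i| (ties get averaged ranks).
ranks: |8|->10, |2|->2.5, |5|->6.5, |2|->2.5, |6|->8, |1|->1, |7|->9, |4|->5, |3|->4, |5|->6.5
Step 3: Attach original signs; sum ranks with positive sign and with negative sign.
W+ = 2.5 + 8 + 9 + 6.5 = 26
W- = 10 + 2.5 + 6.5 + 1 + 5 + 4 = 29
(Check: W+ + W- = 55 should equal n(n+1)/2 = 55.)
Step 4: Test statistic W = min(W+, W-) = 26.
Step 5: Ties in |d|, so use the tie-corrected normal approximation.
        E[W] = n(n+1)/4 = 10*11/4 = 27.5.
        Tie groups: |d|=2 (t=2), |d|=5 (t=2); sum(t^3 - t) = 12.
        Var[W] = n(n+1)(2n+1)/24 - sum(t^3-t)/48 = 2310/24 - 12/48 = 96.
        z = (W - E[W]) / sqrt(Var[W]) = (26 - 27.5) / 9.7980 = -0.1531.
        Two-sided p = 2*Phi(z) = 0.878325.
Step 6: alpha = 0.1. fail to reject H0.

W+ = 26, W- = 29, W = min = 26, p = 0.878325, fail to reject H0.


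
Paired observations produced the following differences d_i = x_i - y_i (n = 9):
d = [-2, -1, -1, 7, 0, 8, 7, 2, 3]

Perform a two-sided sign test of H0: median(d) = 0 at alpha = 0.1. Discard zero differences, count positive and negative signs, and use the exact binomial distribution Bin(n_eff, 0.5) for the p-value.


Step 1: Discard zero differences. Original n = 9; n_eff = number of nonzero differences = 8.
Nonzero differences (with sign): -2, -1, -1, +7, +8, +7, +2, +3
Step 2: Count signs: positive = 5, negative = 3.
Step 3: Under H0: P(positive) = 0.5, so the number of positives S ~ Bin(8, 0.5).
Step 4: Two-sided exact p-value = sum of Bin(8,0.5) probabilities at or below the observed probability = 0.726562.
Step 5: alpha = 0.1. fail to reject H0.

n_eff = 8, pos = 5, neg = 3, p = 0.726562, fail to reject H0.


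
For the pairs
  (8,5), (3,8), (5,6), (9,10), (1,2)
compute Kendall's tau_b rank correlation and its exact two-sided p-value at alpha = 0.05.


Step 1: Enumerate the 10 unordered pairs (i,j) with i<j and classify each by sign(x_j-x_i) * sign(y_j-y_i).
  (1,2):dx=-5,dy=+3->D; (1,3):dx=-3,dy=+1->D; (1,4):dx=+1,dy=+5->C; (1,5):dx=-7,dy=-3->C
  (2,3):dx=+2,dy=-2->D; (2,4):dx=+6,dy=+2->C; (2,5):dx=-2,dy=-6->C; (3,4):dx=+4,dy=+4->C
  (3,5):dx=-4,dy=-4->C; (4,5):dx=-8,dy=-8->C
Step 2: C = 7, D = 3, total pairs = 10.
Step 3: tau = (C - D)/(n(n-1)/2) = (7 - 3)/10 = 0.400000.
Step 4: Exact two-sided p-value (enumerate n! = 120 permutations of y under H0): p = 0.483333.
Step 5: alpha = 0.05. fail to reject H0.

tau_b = 0.4000 (C=7, D=3), p = 0.483333, fail to reject H0.


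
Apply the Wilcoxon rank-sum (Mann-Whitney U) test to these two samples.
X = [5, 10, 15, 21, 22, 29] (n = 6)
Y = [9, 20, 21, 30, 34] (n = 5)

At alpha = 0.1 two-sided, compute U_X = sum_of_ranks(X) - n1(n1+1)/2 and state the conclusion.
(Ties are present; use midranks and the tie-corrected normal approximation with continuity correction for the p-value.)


Step 1: Combine and sort all 11 observations; assign midranks.
sorted (value, group): (5,X), (9,Y), (10,X), (15,X), (20,Y), (21,X), (21,Y), (22,X), (29,X), (30,Y), (34,Y)
ranks: 5->1, 9->2, 10->3, 15->4, 20->5, 21->6.5, 21->6.5, 22->8, 29->9, 30->10, 34->11
Step 2: Rank sum for X: R1 = 1 + 3 + 4 + 6.5 + 8 + 9 = 31.5.
Step 3: U_X = R1 - n1(n1+1)/2 = 31.5 - 6*7/2 = 31.5 - 21 = 10.5.
       U_Y = n1*n2 - U_X = 30 - 10.5 = 19.5.
Step 4: Ties are present, so use the tie-corrected normal approximation (with continuity correction) for the p-value.
Step 5: p-value = 0.464192; compare to alpha = 0.1. fail to reject H0.

U_X = 10.5, p = 0.464192, fail to reject H0 at alpha = 0.1.


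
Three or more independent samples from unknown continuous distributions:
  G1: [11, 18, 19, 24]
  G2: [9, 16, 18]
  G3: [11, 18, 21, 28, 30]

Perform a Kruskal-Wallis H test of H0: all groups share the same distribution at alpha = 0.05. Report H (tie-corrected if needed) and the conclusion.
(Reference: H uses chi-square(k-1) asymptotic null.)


Step 1: Combine all N = 12 observations and assign midranks.
sorted (value, group, rank): (9,G2,1), (11,G1,2.5), (11,G3,2.5), (16,G2,4), (18,G1,6), (18,G2,6), (18,G3,6), (19,G1,8), (21,G3,9), (24,G1,10), (28,G3,11), (30,G3,12)
Step 2: Sum ranks within each group.
R_1 = 26.5 (n_1 = 4)
R_2 = 11 (n_2 = 3)
R_3 = 40.5 (n_3 = 5)
Step 3: H = 12/(N(N+1)) * sum(R_i^2/n_i) - 3(N+1)
     = 12/(12*13) * (26.5^2/4 + 11^2/3 + 40.5^2/5) - 3*13
     = 0.076923 * 543.946 - 39
     = 2.841987.
Step 4: Ties present; correction factor C = 1 - 30/(12^3 - 12) = 0.982517. Corrected H = 2.841987 / 0.982517 = 2.892556.
Step 5: Under H0, H ~ chi^2(2); p-value = 0.235445.
Step 6: alpha = 0.05. fail to reject H0.

H = 2.8926, df = 2, p = 0.235445, fail to reject H0.


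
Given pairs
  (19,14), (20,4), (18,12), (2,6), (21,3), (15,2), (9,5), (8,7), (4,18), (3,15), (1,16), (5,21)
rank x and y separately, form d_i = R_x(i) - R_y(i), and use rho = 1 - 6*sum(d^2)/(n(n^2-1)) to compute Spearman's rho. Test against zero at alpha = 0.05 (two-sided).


Step 1: Rank x and y separately (midranks; no ties here).
rank(x): 19->10, 20->11, 18->9, 2->2, 21->12, 15->8, 9->7, 8->6, 4->4, 3->3, 1->1, 5->5
rank(y): 14->8, 4->3, 12->7, 6->5, 3->2, 2->1, 5->4, 7->6, 18->11, 15->9, 16->10, 21->12
Step 2: d_i = R_x(i) - R_y(i); compute d_i^2.
  (10-8)^2=4, (11-3)^2=64, (9-7)^2=4, (2-5)^2=9, (12-2)^2=100, (8-1)^2=49, (7-4)^2=9, (6-6)^2=0, (4-11)^2=49, (3-9)^2=36, (1-10)^2=81, (5-12)^2=49
sum(d^2) = 454.
Step 3: rho = 1 - 6*454 / (12*(12^2 - 1)) = 1 - 2724/1716 = -0.587413.
Step 4: Under H0, t = rho * sqrt((n-2)/(1-rho^2)) = -2.2953 ~ t(10).
Step 5: Two-sided p-value from the t-distribution with 10 df = 0.044609.
Step 6: alpha = 0.05. reject H0.

rho = -0.5874, p = 0.044609, reject H0 at alpha = 0.05.


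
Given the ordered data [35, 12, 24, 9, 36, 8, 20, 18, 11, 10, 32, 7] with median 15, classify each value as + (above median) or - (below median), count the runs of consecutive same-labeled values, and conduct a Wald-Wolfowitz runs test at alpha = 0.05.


Step 1: Compute median = 15; label A = above, B = below.
Labels in order: ABABABAABBAB  (n_A = 6, n_B = 6)
Step 2: Count runs R = 10.
Step 3: Under H0 (random ordering), E[R] = 2*n_A*n_B/(n_A+n_B) + 1 = 2*6*6/12 + 1 = 7.0000.
        Var[R] = 2*n_A*n_B*(2*n_A*n_B - n_A - n_B) / ((n_A+n_B)^2 * (n_A+n_B-1)) = 4320/1584 = 2.7273.
        SD[R] = 1.6514.
Step 4: Continuity-corrected z = (R - 0.5 - E[R]) / SD[R] = (10 - 0.5 - 7.0000) / 1.6514 = 1.5138.
Step 5: Two-sided p-value via normal approximation = 2*(1 - Phi(|z|)) = 0.130070.
Step 6: alpha = 0.05. fail to reject H0.

R = 10, z = 1.5138, p = 0.130070, fail to reject H0.


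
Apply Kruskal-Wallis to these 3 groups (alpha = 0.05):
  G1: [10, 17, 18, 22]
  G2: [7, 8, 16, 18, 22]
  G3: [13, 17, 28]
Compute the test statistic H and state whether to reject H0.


Step 1: Combine all N = 12 observations and assign midranks.
sorted (value, group, rank): (7,G2,1), (8,G2,2), (10,G1,3), (13,G3,4), (16,G2,5), (17,G1,6.5), (17,G3,6.5), (18,G1,8.5), (18,G2,8.5), (22,G1,10.5), (22,G2,10.5), (28,G3,12)
Step 2: Sum ranks within each group.
R_1 = 28.5 (n_1 = 4)
R_2 = 27 (n_2 = 5)
R_3 = 22.5 (n_3 = 3)
Step 3: H = 12/(N(N+1)) * sum(R_i^2/n_i) - 3(N+1)
     = 12/(12*13) * (28.5^2/4 + 27^2/5 + 22.5^2/3) - 3*13
     = 0.076923 * 517.612 - 39
     = 0.816346.
Step 4: Ties present; correction factor C = 1 - 18/(12^3 - 12) = 0.989510. Corrected H = 0.816346 / 0.989510 = 0.825000.
Step 5: Under H0, H ~ chi^2(2); p-value = 0.661993.
Step 6: alpha = 0.05. fail to reject H0.

H = 0.8250, df = 2, p = 0.661993, fail to reject H0.


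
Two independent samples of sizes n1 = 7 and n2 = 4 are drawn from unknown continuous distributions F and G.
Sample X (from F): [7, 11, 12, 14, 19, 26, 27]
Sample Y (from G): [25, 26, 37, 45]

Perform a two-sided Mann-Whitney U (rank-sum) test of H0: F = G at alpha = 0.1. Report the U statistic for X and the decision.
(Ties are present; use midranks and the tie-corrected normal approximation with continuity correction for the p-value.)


Step 1: Combine and sort all 11 observations; assign midranks.
sorted (value, group): (7,X), (11,X), (12,X), (14,X), (19,X), (25,Y), (26,X), (26,Y), (27,X), (37,Y), (45,Y)
ranks: 7->1, 11->2, 12->3, 14->4, 19->5, 25->6, 26->7.5, 26->7.5, 27->9, 37->10, 45->11
Step 2: Rank sum for X: R1 = 1 + 2 + 3 + 4 + 5 + 7.5 + 9 = 31.5.
Step 3: U_X = R1 - n1(n1+1)/2 = 31.5 - 7*8/2 = 31.5 - 28 = 3.5.
       U_Y = n1*n2 - U_X = 28 - 3.5 = 24.5.
Step 4: Ties are present, so use the tie-corrected normal approximation (with continuity correction) for the p-value.
Step 5: p-value = 0.058207; compare to alpha = 0.1. reject H0.

U_X = 3.5, p = 0.058207, reject H0 at alpha = 0.1.


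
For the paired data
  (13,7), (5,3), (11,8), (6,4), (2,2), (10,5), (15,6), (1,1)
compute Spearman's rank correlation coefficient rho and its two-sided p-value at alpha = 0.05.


Step 1: Rank x and y separately (midranks; no ties here).
rank(x): 13->7, 5->3, 11->6, 6->4, 2->2, 10->5, 15->8, 1->1
rank(y): 7->7, 3->3, 8->8, 4->4, 2->2, 5->5, 6->6, 1->1
Step 2: d_i = R_x(i) - R_y(i); compute d_i^2.
  (7-7)^2=0, (3-3)^2=0, (6-8)^2=4, (4-4)^2=0, (2-2)^2=0, (5-5)^2=0, (8-6)^2=4, (1-1)^2=0
sum(d^2) = 8.
Step 3: rho = 1 - 6*8 / (8*(8^2 - 1)) = 1 - 48/504 = 0.904762.
Step 4: Under H0, t = rho * sqrt((n-2)/(1-rho^2)) = 5.2034 ~ t(6).
Step 5: Two-sided p-value from the t-distribution with 6 df = 0.002008.
Step 6: alpha = 0.05. reject H0.

rho = 0.9048, p = 0.002008, reject H0 at alpha = 0.05.


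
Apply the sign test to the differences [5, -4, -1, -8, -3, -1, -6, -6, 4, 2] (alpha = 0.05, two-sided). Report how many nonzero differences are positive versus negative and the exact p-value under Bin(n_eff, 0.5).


Step 1: Discard zero differences. Original n = 10; n_eff = number of nonzero differences = 10.
Nonzero differences (with sign): +5, -4, -1, -8, -3, -1, -6, -6, +4, +2
Step 2: Count signs: positive = 3, negative = 7.
Step 3: Under H0: P(positive) = 0.5, so the number of positives S ~ Bin(10, 0.5).
Step 4: Two-sided exact p-value = sum of Bin(10,0.5) probabilities at or below the observed probability = 0.343750.
Step 5: alpha = 0.05. fail to reject H0.

n_eff = 10, pos = 3, neg = 7, p = 0.343750, fail to reject H0.


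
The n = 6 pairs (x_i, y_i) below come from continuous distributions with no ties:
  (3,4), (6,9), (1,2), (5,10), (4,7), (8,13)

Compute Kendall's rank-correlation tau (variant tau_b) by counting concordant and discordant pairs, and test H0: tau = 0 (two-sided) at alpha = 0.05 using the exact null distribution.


Step 1: Enumerate the 15 unordered pairs (i,j) with i<j and classify each by sign(x_j-x_i) * sign(y_j-y_i).
  (1,2):dx=+3,dy=+5->C; (1,3):dx=-2,dy=-2->C; (1,4):dx=+2,dy=+6->C; (1,5):dx=+1,dy=+3->C
  (1,6):dx=+5,dy=+9->C; (2,3):dx=-5,dy=-7->C; (2,4):dx=-1,dy=+1->D; (2,5):dx=-2,dy=-2->C
  (2,6):dx=+2,dy=+4->C; (3,4):dx=+4,dy=+8->C; (3,5):dx=+3,dy=+5->C; (3,6):dx=+7,dy=+11->C
  (4,5):dx=-1,dy=-3->C; (4,6):dx=+3,dy=+3->C; (5,6):dx=+4,dy=+6->C
Step 2: C = 14, D = 1, total pairs = 15.
Step 3: tau = (C - D)/(n(n-1)/2) = (14 - 1)/15 = 0.866667.
Step 4: Exact two-sided p-value (enumerate n! = 720 permutations of y under H0): p = 0.016667.
Step 5: alpha = 0.05. reject H0.

tau_b = 0.8667 (C=14, D=1), p = 0.016667, reject H0.


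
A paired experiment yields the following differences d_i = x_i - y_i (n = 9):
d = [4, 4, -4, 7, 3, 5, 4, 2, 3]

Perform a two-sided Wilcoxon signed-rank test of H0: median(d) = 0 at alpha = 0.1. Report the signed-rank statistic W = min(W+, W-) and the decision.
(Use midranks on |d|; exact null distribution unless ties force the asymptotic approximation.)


Step 1: Drop any zero differences (none here) and take |d_i|.
|d| = [4, 4, 4, 7, 3, 5, 4, 2, 3]
Step 2: Midrank |d_i| (ties get averaged ranks).
ranks: |4|->5.5, |4|->5.5, |4|->5.5, |7|->9, |3|->2.5, |5|->8, |4|->5.5, |2|->1, |3|->2.5
Step 3: Attach original signs; sum ranks with positive sign and with negative sign.
W+ = 5.5 + 5.5 + 9 + 2.5 + 8 + 5.5 + 1 + 2.5 = 39.5
W- = 5.5 = 5.5
(Check: W+ + W- = 45 should equal n(n+1)/2 = 45.)
Step 4: Test statistic W = min(W+, W-) = 5.5.
Step 5: Ties in |d|, so use the tie-corrected normal approximation.
        E[W] = n(n+1)/4 = 9*10/4 = 22.5.
        Tie groups: |d|=3 (t=2), |d|=4 (t=4); sum(t^3 - t) = 66.
        Var[W] = n(n+1)(2n+1)/24 - sum(t^3-t)/48 = 1710/24 - 66/48 = 69.875.
        z = (W - E[W]) / sqrt(Var[W]) = (5.5 - 22.5) / 8.3591 = -2.0337.
        Two-sided p = 2*Phi(z) = 0.041981.
Step 6: alpha = 0.1. reject H0.

W+ = 39.5, W- = 5.5, W = min = 5.5, p = 0.041981, reject H0.


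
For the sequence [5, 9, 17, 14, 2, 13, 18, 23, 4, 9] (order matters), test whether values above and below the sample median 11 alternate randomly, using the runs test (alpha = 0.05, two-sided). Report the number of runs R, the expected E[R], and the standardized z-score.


Step 1: Compute median = 11; label A = above, B = below.
Labels in order: BBAABAAABB  (n_A = 5, n_B = 5)
Step 2: Count runs R = 5.
Step 3: Under H0 (random ordering), E[R] = 2*n_A*n_B/(n_A+n_B) + 1 = 2*5*5/10 + 1 = 6.0000.
        Var[R] = 2*n_A*n_B*(2*n_A*n_B - n_A - n_B) / ((n_A+n_B)^2 * (n_A+n_B-1)) = 2000/900 = 2.2222.
        SD[R] = 1.4907.
Step 4: Continuity-corrected z = (R + 0.5 - E[R]) / SD[R] = (5 + 0.5 - 6.0000) / 1.4907 = -0.3354.
Step 5: Two-sided p-value via normal approximation = 2*(1 - Phi(|z|)) = 0.737316.
Step 6: alpha = 0.05. fail to reject H0.

R = 5, z = -0.3354, p = 0.737316, fail to reject H0.


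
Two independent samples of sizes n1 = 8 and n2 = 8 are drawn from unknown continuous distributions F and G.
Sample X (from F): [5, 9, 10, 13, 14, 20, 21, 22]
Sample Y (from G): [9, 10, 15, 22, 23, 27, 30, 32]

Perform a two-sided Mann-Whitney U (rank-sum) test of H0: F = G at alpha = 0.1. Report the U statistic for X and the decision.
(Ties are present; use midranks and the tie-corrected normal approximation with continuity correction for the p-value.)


Step 1: Combine and sort all 16 observations; assign midranks.
sorted (value, group): (5,X), (9,X), (9,Y), (10,X), (10,Y), (13,X), (14,X), (15,Y), (20,X), (21,X), (22,X), (22,Y), (23,Y), (27,Y), (30,Y), (32,Y)
ranks: 5->1, 9->2.5, 9->2.5, 10->4.5, 10->4.5, 13->6, 14->7, 15->8, 20->9, 21->10, 22->11.5, 22->11.5, 23->13, 27->14, 30->15, 32->16
Step 2: Rank sum for X: R1 = 1 + 2.5 + 4.5 + 6 + 7 + 9 + 10 + 11.5 = 51.5.
Step 3: U_X = R1 - n1(n1+1)/2 = 51.5 - 8*9/2 = 51.5 - 36 = 15.5.
       U_Y = n1*n2 - U_X = 64 - 15.5 = 48.5.
Step 4: Ties are present, so use the tie-corrected normal approximation (with continuity correction) for the p-value.
Step 5: p-value = 0.092171; compare to alpha = 0.1. reject H0.

U_X = 15.5, p = 0.092171, reject H0 at alpha = 0.1.


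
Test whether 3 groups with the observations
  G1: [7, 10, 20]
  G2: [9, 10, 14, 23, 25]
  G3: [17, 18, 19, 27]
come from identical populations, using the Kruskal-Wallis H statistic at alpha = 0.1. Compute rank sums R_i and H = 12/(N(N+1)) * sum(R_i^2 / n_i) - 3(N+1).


Step 1: Combine all N = 12 observations and assign midranks.
sorted (value, group, rank): (7,G1,1), (9,G2,2), (10,G1,3.5), (10,G2,3.5), (14,G2,5), (17,G3,6), (18,G3,7), (19,G3,8), (20,G1,9), (23,G2,10), (25,G2,11), (27,G3,12)
Step 2: Sum ranks within each group.
R_1 = 13.5 (n_1 = 3)
R_2 = 31.5 (n_2 = 5)
R_3 = 33 (n_3 = 4)
Step 3: H = 12/(N(N+1)) * sum(R_i^2/n_i) - 3(N+1)
     = 12/(12*13) * (13.5^2/3 + 31.5^2/5 + 33^2/4) - 3*13
     = 0.076923 * 531.45 - 39
     = 1.880769.
Step 4: Ties present; correction factor C = 1 - 6/(12^3 - 12) = 0.996503. Corrected H = 1.880769 / 0.996503 = 1.887368.
Step 5: Under H0, H ~ chi^2(2); p-value = 0.389191.
Step 6: alpha = 0.1. fail to reject H0.

H = 1.8874, df = 2, p = 0.389191, fail to reject H0.


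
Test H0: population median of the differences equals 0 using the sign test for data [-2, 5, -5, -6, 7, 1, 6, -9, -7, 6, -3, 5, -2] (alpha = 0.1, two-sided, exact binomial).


Step 1: Discard zero differences. Original n = 13; n_eff = number of nonzero differences = 13.
Nonzero differences (with sign): -2, +5, -5, -6, +7, +1, +6, -9, -7, +6, -3, +5, -2
Step 2: Count signs: positive = 6, negative = 7.
Step 3: Under H0: P(positive) = 0.5, so the number of positives S ~ Bin(13, 0.5).
Step 4: Two-sided exact p-value = sum of Bin(13,0.5) probabilities at or below the observed probability = 1.000000.
Step 5: alpha = 0.1. fail to reject H0.

n_eff = 13, pos = 6, neg = 7, p = 1.000000, fail to reject H0.


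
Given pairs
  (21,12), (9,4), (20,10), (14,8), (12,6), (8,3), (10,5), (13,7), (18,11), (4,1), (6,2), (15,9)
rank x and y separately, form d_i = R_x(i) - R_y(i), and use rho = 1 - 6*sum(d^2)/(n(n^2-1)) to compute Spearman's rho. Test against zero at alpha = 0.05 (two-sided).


Step 1: Rank x and y separately (midranks; no ties here).
rank(x): 21->12, 9->4, 20->11, 14->8, 12->6, 8->3, 10->5, 13->7, 18->10, 4->1, 6->2, 15->9
rank(y): 12->12, 4->4, 10->10, 8->8, 6->6, 3->3, 5->5, 7->7, 11->11, 1->1, 2->2, 9->9
Step 2: d_i = R_x(i) - R_y(i); compute d_i^2.
  (12-12)^2=0, (4-4)^2=0, (11-10)^2=1, (8-8)^2=0, (6-6)^2=0, (3-3)^2=0, (5-5)^2=0, (7-7)^2=0, (10-11)^2=1, (1-1)^2=0, (2-2)^2=0, (9-9)^2=0
sum(d^2) = 2.
Step 3: rho = 1 - 6*2 / (12*(12^2 - 1)) = 1 - 12/1716 = 0.993007.
Step 4: Under H0, t = rho * sqrt((n-2)/(1-rho^2)) = 26.5990 ~ t(10).
Step 5: Two-sided p-value from the t-distribution with 10 df = 0.000000.
Step 6: alpha = 0.05. reject H0.

rho = 0.9930, p = 0.000000, reject H0 at alpha = 0.05.


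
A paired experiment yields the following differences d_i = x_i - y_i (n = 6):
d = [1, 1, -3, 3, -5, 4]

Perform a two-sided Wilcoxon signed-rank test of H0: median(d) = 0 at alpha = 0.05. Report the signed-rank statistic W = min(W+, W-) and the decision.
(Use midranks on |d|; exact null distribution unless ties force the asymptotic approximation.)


Step 1: Drop any zero differences (none here) and take |d_i|.
|d| = [1, 1, 3, 3, 5, 4]
Step 2: Midrank |d_i| (ties get averaged ranks).
ranks: |1|->1.5, |1|->1.5, |3|->3.5, |3|->3.5, |5|->6, |4|->5
Step 3: Attach original signs; sum ranks with positive sign and with negative sign.
W+ = 1.5 + 1.5 + 3.5 + 5 = 11.5
W- = 3.5 + 6 = 9.5
(Check: W+ + W- = 21 should equal n(n+1)/2 = 21.)
Step 4: Test statistic W = min(W+, W-) = 9.5.
Step 5: Ties in |d|, so use the tie-corrected normal approximation.
        E[W] = n(n+1)/4 = 6*7/4 = 10.5.
        Tie groups: |d|=1 (t=2), |d|=3 (t=2); sum(t^3 - t) = 12.
        Var[W] = n(n+1)(2n+1)/24 - sum(t^3-t)/48 = 546/24 - 12/48 = 22.5.
        z = (W - E[W]) / sqrt(Var[W]) = (9.5 - 10.5) / 4.7434 = -0.2108.
        Two-sided p = 2*Phi(z) = 0.833029.
Step 6: alpha = 0.05. fail to reject H0.

W+ = 11.5, W- = 9.5, W = min = 9.5, p = 0.833029, fail to reject H0.


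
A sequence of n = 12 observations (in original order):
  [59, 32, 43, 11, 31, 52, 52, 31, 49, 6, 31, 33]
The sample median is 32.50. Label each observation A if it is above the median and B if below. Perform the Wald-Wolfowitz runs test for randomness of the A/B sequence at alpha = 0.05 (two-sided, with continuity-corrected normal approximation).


Step 1: Compute median = 32.50; label A = above, B = below.
Labels in order: ABABBAABABBA  (n_A = 6, n_B = 6)
Step 2: Count runs R = 9.
Step 3: Under H0 (random ordering), E[R] = 2*n_A*n_B/(n_A+n_B) + 1 = 2*6*6/12 + 1 = 7.0000.
        Var[R] = 2*n_A*n_B*(2*n_A*n_B - n_A - n_B) / ((n_A+n_B)^2 * (n_A+n_B-1)) = 4320/1584 = 2.7273.
        SD[R] = 1.6514.
Step 4: Continuity-corrected z = (R - 0.5 - E[R]) / SD[R] = (9 - 0.5 - 7.0000) / 1.6514 = 0.9083.
Step 5: Two-sided p-value via normal approximation = 2*(1 - Phi(|z|)) = 0.363722.
Step 6: alpha = 0.05. fail to reject H0.

R = 9, z = 0.9083, p = 0.363722, fail to reject H0.


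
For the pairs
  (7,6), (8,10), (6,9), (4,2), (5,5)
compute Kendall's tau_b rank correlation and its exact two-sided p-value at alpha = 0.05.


Step 1: Enumerate the 10 unordered pairs (i,j) with i<j and classify each by sign(x_j-x_i) * sign(y_j-y_i).
  (1,2):dx=+1,dy=+4->C; (1,3):dx=-1,dy=+3->D; (1,4):dx=-3,dy=-4->C; (1,5):dx=-2,dy=-1->C
  (2,3):dx=-2,dy=-1->C; (2,4):dx=-4,dy=-8->C; (2,5):dx=-3,dy=-5->C; (3,4):dx=-2,dy=-7->C
  (3,5):dx=-1,dy=-4->C; (4,5):dx=+1,dy=+3->C
Step 2: C = 9, D = 1, total pairs = 10.
Step 3: tau = (C - D)/(n(n-1)/2) = (9 - 1)/10 = 0.800000.
Step 4: Exact two-sided p-value (enumerate n! = 120 permutations of y under H0): p = 0.083333.
Step 5: alpha = 0.05. fail to reject H0.

tau_b = 0.8000 (C=9, D=1), p = 0.083333, fail to reject H0.


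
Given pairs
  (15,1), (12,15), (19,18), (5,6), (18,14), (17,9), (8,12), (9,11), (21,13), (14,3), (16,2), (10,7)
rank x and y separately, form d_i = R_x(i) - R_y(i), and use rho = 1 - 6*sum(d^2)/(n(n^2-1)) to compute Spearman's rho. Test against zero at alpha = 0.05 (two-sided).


Step 1: Rank x and y separately (midranks; no ties here).
rank(x): 15->7, 12->5, 19->11, 5->1, 18->10, 17->9, 8->2, 9->3, 21->12, 14->6, 16->8, 10->4
rank(y): 1->1, 15->11, 18->12, 6->4, 14->10, 9->6, 12->8, 11->7, 13->9, 3->3, 2->2, 7->5
Step 2: d_i = R_x(i) - R_y(i); compute d_i^2.
  (7-1)^2=36, (5-11)^2=36, (11-12)^2=1, (1-4)^2=9, (10-10)^2=0, (9-6)^2=9, (2-8)^2=36, (3-7)^2=16, (12-9)^2=9, (6-3)^2=9, (8-2)^2=36, (4-5)^2=1
sum(d^2) = 198.
Step 3: rho = 1 - 6*198 / (12*(12^2 - 1)) = 1 - 1188/1716 = 0.307692.
Step 4: Under H0, t = rho * sqrt((n-2)/(1-rho^2)) = 1.0226 ~ t(10).
Step 5: Two-sided p-value from the t-distribution with 10 df = 0.330589.
Step 6: alpha = 0.05. fail to reject H0.

rho = 0.3077, p = 0.330589, fail to reject H0 at alpha = 0.05.


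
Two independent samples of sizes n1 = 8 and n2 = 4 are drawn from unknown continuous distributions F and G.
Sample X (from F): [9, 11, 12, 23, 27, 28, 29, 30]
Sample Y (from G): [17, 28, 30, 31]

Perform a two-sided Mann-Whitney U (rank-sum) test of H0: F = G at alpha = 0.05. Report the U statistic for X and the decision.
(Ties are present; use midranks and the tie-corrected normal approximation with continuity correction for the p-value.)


Step 1: Combine and sort all 12 observations; assign midranks.
sorted (value, group): (9,X), (11,X), (12,X), (17,Y), (23,X), (27,X), (28,X), (28,Y), (29,X), (30,X), (30,Y), (31,Y)
ranks: 9->1, 11->2, 12->3, 17->4, 23->5, 27->6, 28->7.5, 28->7.5, 29->9, 30->10.5, 30->10.5, 31->12
Step 2: Rank sum for X: R1 = 1 + 2 + 3 + 5 + 6 + 7.5 + 9 + 10.5 = 44.
Step 3: U_X = R1 - n1(n1+1)/2 = 44 - 8*9/2 = 44 - 36 = 8.
       U_Y = n1*n2 - U_X = 32 - 8 = 24.
Step 4: Ties are present, so use the tie-corrected normal approximation (with continuity correction) for the p-value.
Step 5: p-value = 0.201148; compare to alpha = 0.05. fail to reject H0.

U_X = 8, p = 0.201148, fail to reject H0 at alpha = 0.05.


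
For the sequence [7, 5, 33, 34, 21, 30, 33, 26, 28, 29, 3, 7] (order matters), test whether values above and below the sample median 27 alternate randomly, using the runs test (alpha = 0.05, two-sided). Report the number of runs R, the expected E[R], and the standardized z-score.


Step 1: Compute median = 27; label A = above, B = below.
Labels in order: BBAABAABAABB  (n_A = 6, n_B = 6)
Step 2: Count runs R = 7.
Step 3: Under H0 (random ordering), E[R] = 2*n_A*n_B/(n_A+n_B) + 1 = 2*6*6/12 + 1 = 7.0000.
        Var[R] = 2*n_A*n_B*(2*n_A*n_B - n_A - n_B) / ((n_A+n_B)^2 * (n_A+n_B-1)) = 4320/1584 = 2.7273.
        SD[R] = 1.6514.
Step 4: R = E[R], so z = 0 with no continuity correction.
Step 5: Two-sided p-value via normal approximation = 2*(1 - Phi(|z|)) = 1.000000.
Step 6: alpha = 0.05. fail to reject H0.

R = 7, z = 0.0000, p = 1.000000, fail to reject H0.


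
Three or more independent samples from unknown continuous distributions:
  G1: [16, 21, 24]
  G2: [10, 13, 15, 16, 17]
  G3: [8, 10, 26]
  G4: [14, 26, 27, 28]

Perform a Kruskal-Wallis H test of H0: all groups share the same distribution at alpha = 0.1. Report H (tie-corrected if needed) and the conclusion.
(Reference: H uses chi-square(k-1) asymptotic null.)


Step 1: Combine all N = 15 observations and assign midranks.
sorted (value, group, rank): (8,G3,1), (10,G2,2.5), (10,G3,2.5), (13,G2,4), (14,G4,5), (15,G2,6), (16,G1,7.5), (16,G2,7.5), (17,G2,9), (21,G1,10), (24,G1,11), (26,G3,12.5), (26,G4,12.5), (27,G4,14), (28,G4,15)
Step 2: Sum ranks within each group.
R_1 = 28.5 (n_1 = 3)
R_2 = 29 (n_2 = 5)
R_3 = 16 (n_3 = 3)
R_4 = 46.5 (n_4 = 4)
Step 3: H = 12/(N(N+1)) * sum(R_i^2/n_i) - 3(N+1)
     = 12/(15*16) * (28.5^2/3 + 29^2/5 + 16^2/3 + 46.5^2/4) - 3*16
     = 0.050000 * 1064.85 - 48
     = 5.242292.
Step 4: Ties present; correction factor C = 1 - 18/(15^3 - 15) = 0.994643. Corrected H = 5.242292 / 0.994643 = 5.270527.
Step 5: Under H0, H ~ chi^2(3); p-value = 0.153026.
Step 6: alpha = 0.1. fail to reject H0.

H = 5.2705, df = 3, p = 0.153026, fail to reject H0.


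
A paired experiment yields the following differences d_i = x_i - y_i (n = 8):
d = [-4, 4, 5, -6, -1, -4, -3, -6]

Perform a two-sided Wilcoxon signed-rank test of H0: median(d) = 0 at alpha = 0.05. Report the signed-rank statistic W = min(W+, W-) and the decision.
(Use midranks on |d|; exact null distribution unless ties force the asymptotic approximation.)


Step 1: Drop any zero differences (none here) and take |d_i|.
|d| = [4, 4, 5, 6, 1, 4, 3, 6]
Step 2: Midrank |d_i| (ties get averaged ranks).
ranks: |4|->4, |4|->4, |5|->6, |6|->7.5, |1|->1, |4|->4, |3|->2, |6|->7.5
Step 3: Attach original signs; sum ranks with positive sign and with negative sign.
W+ = 4 + 6 = 10
W- = 4 + 7.5 + 1 + 4 + 2 + 7.5 = 26
(Check: W+ + W- = 36 should equal n(n+1)/2 = 36.)
Step 4: Test statistic W = min(W+, W-) = 10.
Step 5: Ties in |d|, so use the tie-corrected normal approximation.
        E[W] = n(n+1)/4 = 8*9/4 = 18.
        Tie groups: |d|=4 (t=3), |d|=6 (t=2); sum(t^3 - t) = 30.
        Var[W] = n(n+1)(2n+1)/24 - sum(t^3-t)/48 = 1224/24 - 30/48 = 50.375.
        z = (W - E[W]) / sqrt(Var[W]) = (10 - 18) / 7.0975 = -1.1272.
        Two-sided p = 2*Phi(z) = 0.259678.
Step 6: alpha = 0.05. fail to reject H0.

W+ = 10, W- = 26, W = min = 10, p = 0.259678, fail to reject H0.


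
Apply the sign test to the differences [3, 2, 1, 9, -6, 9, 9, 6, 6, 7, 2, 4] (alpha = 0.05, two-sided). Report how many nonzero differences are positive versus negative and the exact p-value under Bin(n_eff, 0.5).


Step 1: Discard zero differences. Original n = 12; n_eff = number of nonzero differences = 12.
Nonzero differences (with sign): +3, +2, +1, +9, -6, +9, +9, +6, +6, +7, +2, +4
Step 2: Count signs: positive = 11, negative = 1.
Step 3: Under H0: P(positive) = 0.5, so the number of positives S ~ Bin(12, 0.5).
Step 4: Two-sided exact p-value = sum of Bin(12,0.5) probabilities at or below the observed probability = 0.006348.
Step 5: alpha = 0.05. reject H0.

n_eff = 12, pos = 11, neg = 1, p = 0.006348, reject H0.


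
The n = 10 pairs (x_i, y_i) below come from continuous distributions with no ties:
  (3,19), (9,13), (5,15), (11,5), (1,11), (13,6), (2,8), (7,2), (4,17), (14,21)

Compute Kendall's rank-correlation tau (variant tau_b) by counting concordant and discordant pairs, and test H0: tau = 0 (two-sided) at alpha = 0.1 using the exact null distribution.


Step 1: Enumerate the 45 unordered pairs (i,j) with i<j and classify each by sign(x_j-x_i) * sign(y_j-y_i).
  (1,2):dx=+6,dy=-6->D; (1,3):dx=+2,dy=-4->D; (1,4):dx=+8,dy=-14->D; (1,5):dx=-2,dy=-8->C
  (1,6):dx=+10,dy=-13->D; (1,7):dx=-1,dy=-11->C; (1,8):dx=+4,dy=-17->D; (1,9):dx=+1,dy=-2->D
  (1,10):dx=+11,dy=+2->C; (2,3):dx=-4,dy=+2->D; (2,4):dx=+2,dy=-8->D; (2,5):dx=-8,dy=-2->C
  (2,6):dx=+4,dy=-7->D; (2,7):dx=-7,dy=-5->C; (2,8):dx=-2,dy=-11->C; (2,9):dx=-5,dy=+4->D
  (2,10):dx=+5,dy=+8->C; (3,4):dx=+6,dy=-10->D; (3,5):dx=-4,dy=-4->C; (3,6):dx=+8,dy=-9->D
  (3,7):dx=-3,dy=-7->C; (3,8):dx=+2,dy=-13->D; (3,9):dx=-1,dy=+2->D; (3,10):dx=+9,dy=+6->C
  (4,5):dx=-10,dy=+6->D; (4,6):dx=+2,dy=+1->C; (4,7):dx=-9,dy=+3->D; (4,8):dx=-4,dy=-3->C
  (4,9):dx=-7,dy=+12->D; (4,10):dx=+3,dy=+16->C; (5,6):dx=+12,dy=-5->D; (5,7):dx=+1,dy=-3->D
  (5,8):dx=+6,dy=-9->D; (5,9):dx=+3,dy=+6->C; (5,10):dx=+13,dy=+10->C; (6,7):dx=-11,dy=+2->D
  (6,8):dx=-6,dy=-4->C; (6,9):dx=-9,dy=+11->D; (6,10):dx=+1,dy=+15->C; (7,8):dx=+5,dy=-6->D
  (7,9):dx=+2,dy=+9->C; (7,10):dx=+12,dy=+13->C; (8,9):dx=-3,dy=+15->D; (8,10):dx=+7,dy=+19->C
  (9,10):dx=+10,dy=+4->C
Step 2: C = 21, D = 24, total pairs = 45.
Step 3: tau = (C - D)/(n(n-1)/2) = (21 - 24)/45 = -0.066667.
Step 4: Exact two-sided p-value (enumerate n! = 3628800 permutations of y under H0): p = 0.861801.
Step 5: alpha = 0.1. fail to reject H0.

tau_b = -0.0667 (C=21, D=24), p = 0.861801, fail to reject H0.


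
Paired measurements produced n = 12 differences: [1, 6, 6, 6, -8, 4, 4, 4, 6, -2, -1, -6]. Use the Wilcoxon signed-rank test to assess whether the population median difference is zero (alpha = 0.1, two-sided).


Step 1: Drop any zero differences (none here) and take |d_i|.
|d| = [1, 6, 6, 6, 8, 4, 4, 4, 6, 2, 1, 6]
Step 2: Midrank |d_i| (ties get averaged ranks).
ranks: |1|->1.5, |6|->9, |6|->9, |6|->9, |8|->12, |4|->5, |4|->5, |4|->5, |6|->9, |2|->3, |1|->1.5, |6|->9
Step 3: Attach original signs; sum ranks with positive sign and with negative sign.
W+ = 1.5 + 9 + 9 + 9 + 5 + 5 + 5 + 9 = 52.5
W- = 12 + 3 + 1.5 + 9 = 25.5
(Check: W+ + W- = 78 should equal n(n+1)/2 = 78.)
Step 4: Test statistic W = min(W+, W-) = 25.5.
Step 5: Ties in |d|, so use the tie-corrected normal approximation.
        E[W] = n(n+1)/4 = 12*13/4 = 39.
        Tie groups: |d|=1 (t=2), |d|=4 (t=3), |d|=6 (t=5); sum(t^3 - t) = 150.
        Var[W] = n(n+1)(2n+1)/24 - sum(t^3-t)/48 = 3900/24 - 150/48 = 159.375.
        z = (W - E[W]) / sqrt(Var[W]) = (25.5 - 39) / 12.6244 = -1.0694.
        Two-sided p = 2*Phi(z) = 0.284908.
Step 6: alpha = 0.1. fail to reject H0.

W+ = 52.5, W- = 25.5, W = min = 25.5, p = 0.284908, fail to reject H0.
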